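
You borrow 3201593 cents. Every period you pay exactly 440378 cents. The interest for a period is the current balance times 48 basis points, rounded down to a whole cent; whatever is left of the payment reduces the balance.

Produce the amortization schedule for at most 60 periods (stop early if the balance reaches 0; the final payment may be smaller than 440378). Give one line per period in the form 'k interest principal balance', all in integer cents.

1. interest=⌊3201593·48/10000⌋=15367; principal=440378-15367=425011; balance=3201593-425011=2776582
2. interest=⌊2776582·48/10000⌋=13327; principal=440378-13327=427051; balance=2776582-427051=2349531
3. interest=⌊2349531·48/10000⌋=11277; principal=440378-11277=429101; balance=2349531-429101=1920430
4. interest=⌊1920430·48/10000⌋=9218; principal=440378-9218=431160; balance=1920430-431160=1489270
5. interest=⌊1489270·48/10000⌋=7148; principal=440378-7148=433230; balance=1489270-433230=1056040
6. interest=⌊1056040·48/10000⌋=5068; principal=440378-5068=435310; balance=1056040-435310=620730
7. interest=⌊620730·48/10000⌋=2979; principal=440378-2979=437399; balance=620730-437399=183331
8. interest=⌊183331·48/10000⌋=879; principal=min(440378-879,183331)=183331; balance=183331-183331=0

1 15367 425011 2776582
2 13327 427051 2349531
3 11277 429101 1920430
4 9218 431160 1489270
5 7148 433230 1056040
6 5068 435310 620730
7 2979 437399 183331
8 879 183331 0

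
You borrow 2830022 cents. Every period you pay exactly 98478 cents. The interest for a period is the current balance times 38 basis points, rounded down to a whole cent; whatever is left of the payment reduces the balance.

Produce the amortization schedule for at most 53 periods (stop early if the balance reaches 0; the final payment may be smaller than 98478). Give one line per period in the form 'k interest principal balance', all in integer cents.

1 10754 87724 2742298
2 10420 88058 2654240
3 10086 88392 2565848
4 9750 88728 2477120
5 9413 89065 2388055
6 9074 89404 2298651
7 8734 89744 2208907
8 8393 90085 2118822
9 8051 90427 2028395
10 7707 90771 1937624
11 7362 91116 1846508
12 7016 91462 1755046
13 6669 91809 1663237
14 6320 92158 1571079
15 5970 92508 1478571
16 5618 92860 1385711
17 5265 93213 1292498
18 4911 93567 1198931
19 4555 93923 1105008
20 4199 94279 1010729
21 3840 94638 916091
22 3481 94997 821094
23 3120 95358 725736
24 2757 95721 630015
25 2394 96084 533931
26 2028 96450 437481
27 1662 96816 340665
28 1294 97184 243481
29 925 97553 145928
30 554 97924 48004
31 182 48004 0

1. interest=⌊2830022·38/10000⌋=10754; principal=98478-10754=87724; balance=2830022-87724=2742298
2. interest=⌊2742298·38/10000⌋=10420; principal=98478-10420=88058; balance=2742298-88058=2654240
3. interest=⌊2654240·38/10000⌋=10086; principal=98478-10086=88392; balance=2654240-88392=2565848
4. interest=⌊2565848·38/10000⌋=9750; principal=98478-9750=88728; balance=2565848-88728=2477120
5. interest=⌊2477120·38/10000⌋=9413; principal=98478-9413=89065; balance=2477120-89065=2388055
6. interest=⌊2388055·38/10000⌋=9074; principal=98478-9074=89404; balance=2388055-89404=2298651
7. interest=⌊2298651·38/10000⌋=8734; principal=98478-8734=89744; balance=2298651-89744=2208907
8. interest=⌊2208907·38/10000⌋=8393; principal=98478-8393=90085; balance=2208907-90085=2118822
9. interest=⌊2118822·38/10000⌋=8051; principal=98478-8051=90427; balance=2118822-90427=2028395
10. interest=⌊2028395·38/10000⌋=7707; principal=98478-7707=90771; balance=2028395-90771=1937624
11. interest=⌊1937624·38/10000⌋=7362; principal=98478-7362=91116; balance=1937624-91116=1846508
12. interest=⌊1846508·38/10000⌋=7016; principal=98478-7016=91462; balance=1846508-91462=1755046
13. interest=⌊1755046·38/10000⌋=6669; principal=98478-6669=91809; balance=1755046-91809=1663237
14. interest=⌊1663237·38/10000⌋=6320; principal=98478-6320=92158; balance=1663237-92158=1571079
15. interest=⌊1571079·38/10000⌋=5970; principal=98478-5970=92508; balance=1571079-92508=1478571
16. interest=⌊1478571·38/10000⌋=5618; principal=98478-5618=92860; balance=1478571-92860=1385711
17. interest=⌊1385711·38/10000⌋=5265; principal=98478-5265=93213; balance=1385711-93213=1292498
18. interest=⌊1292498·38/10000⌋=4911; principal=98478-4911=93567; balance=1292498-93567=1198931
19. interest=⌊1198931·38/10000⌋=4555; principal=98478-4555=93923; balance=1198931-93923=1105008
20. interest=⌊1105008·38/10000⌋=4199; principal=98478-4199=94279; balance=1105008-94279=1010729
21. interest=⌊1010729·38/10000⌋=3840; principal=98478-3840=94638; balance=1010729-94638=916091
22. interest=⌊916091·38/10000⌋=3481; principal=98478-3481=94997; balance=916091-94997=821094
23. interest=⌊821094·38/10000⌋=3120; principal=98478-3120=95358; balance=821094-95358=725736
24. interest=⌊725736·38/10000⌋=2757; principal=98478-2757=95721; balance=725736-95721=630015
25. interest=⌊630015·38/10000⌋=2394; principal=98478-2394=96084; balance=630015-96084=533931
26. interest=⌊533931·38/10000⌋=2028; principal=98478-2028=96450; balance=533931-96450=437481
27. interest=⌊437481·38/10000⌋=1662; principal=98478-1662=96816; balance=437481-96816=340665
28. interest=⌊340665·38/10000⌋=1294; principal=98478-1294=97184; balance=340665-97184=243481
29. interest=⌊243481·38/10000⌋=925; principal=98478-925=97553; balance=243481-97553=145928
30. interest=⌊145928·38/10000⌋=554; principal=98478-554=97924; balance=145928-97924=48004
31. interest=⌊48004·38/10000⌋=182; principal=min(98478-182,48004)=48004; balance=48004-48004=0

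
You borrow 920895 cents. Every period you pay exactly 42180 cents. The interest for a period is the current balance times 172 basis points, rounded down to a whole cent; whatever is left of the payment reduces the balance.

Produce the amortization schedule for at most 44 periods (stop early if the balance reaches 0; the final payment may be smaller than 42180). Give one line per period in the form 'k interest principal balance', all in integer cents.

1 15839 26341 894554
2 15386 26794 867760
3 14925 27255 840505
4 14456 27724 812781
5 13979 28201 784580
6 13494 28686 755894
7 13001 29179 726715
8 12499 29681 697034
9 11988 30192 666842
10 11469 30711 636131
11 10941 31239 604892
12 10404 31776 573116
13 9857 32323 540793
14 9301 32879 507914
15 8736 33444 474470
16 8160 34020 440450
17 7575 34605 405845
18 6980 35200 370645
19 6375 35805 334840
20 5759 36421 298419
21 5132 37048 261371
22 4495 37685 223686
23 3847 38333 185353
24 3188 38992 146361
25 2517 39663 106698
26 1835 40345 66353
27 1141 41039 25314
28 435 25314 0

1. interest=⌊920895·172/10000⌋=15839; principal=42180-15839=26341; balance=920895-26341=894554
2. interest=⌊894554·172/10000⌋=15386; principal=42180-15386=26794; balance=894554-26794=867760
3. interest=⌊867760·172/10000⌋=14925; principal=42180-14925=27255; balance=867760-27255=840505
4. interest=⌊840505·172/10000⌋=14456; principal=42180-14456=27724; balance=840505-27724=812781
5. interest=⌊812781·172/10000⌋=13979; principal=42180-13979=28201; balance=812781-28201=784580
6. interest=⌊784580·172/10000⌋=13494; principal=42180-13494=28686; balance=784580-28686=755894
7. interest=⌊755894·172/10000⌋=13001; principal=42180-13001=29179; balance=755894-29179=726715
8. interest=⌊726715·172/10000⌋=12499; principal=42180-12499=29681; balance=726715-29681=697034
9. interest=⌊697034·172/10000⌋=11988; principal=42180-11988=30192; balance=697034-30192=666842
10. interest=⌊666842·172/10000⌋=11469; principal=42180-11469=30711; balance=666842-30711=636131
11. interest=⌊636131·172/10000⌋=10941; principal=42180-10941=31239; balance=636131-31239=604892
12. interest=⌊604892·172/10000⌋=10404; principal=42180-10404=31776; balance=604892-31776=573116
13. interest=⌊573116·172/10000⌋=9857; principal=42180-9857=32323; balance=573116-32323=540793
14. interest=⌊540793·172/10000⌋=9301; principal=42180-9301=32879; balance=540793-32879=507914
15. interest=⌊507914·172/10000⌋=8736; principal=42180-8736=33444; balance=507914-33444=474470
16. interest=⌊474470·172/10000⌋=8160; principal=42180-8160=34020; balance=474470-34020=440450
17. interest=⌊440450·172/10000⌋=7575; principal=42180-7575=34605; balance=440450-34605=405845
18. interest=⌊405845·172/10000⌋=6980; principal=42180-6980=35200; balance=405845-35200=370645
19. interest=⌊370645·172/10000⌋=6375; principal=42180-6375=35805; balance=370645-35805=334840
20. interest=⌊334840·172/10000⌋=5759; principal=42180-5759=36421; balance=334840-36421=298419
21. interest=⌊298419·172/10000⌋=5132; principal=42180-5132=37048; balance=298419-37048=261371
22. interest=⌊261371·172/10000⌋=4495; principal=42180-4495=37685; balance=261371-37685=223686
23. interest=⌊223686·172/10000⌋=3847; principal=42180-3847=38333; balance=223686-38333=185353
24. interest=⌊185353·172/10000⌋=3188; principal=42180-3188=38992; balance=185353-38992=146361
25. interest=⌊146361·172/10000⌋=2517; principal=42180-2517=39663; balance=146361-39663=106698
26. interest=⌊106698·172/10000⌋=1835; principal=42180-1835=40345; balance=106698-40345=66353
27. interest=⌊66353·172/10000⌋=1141; principal=42180-1141=41039; balance=66353-41039=25314
28. interest=⌊25314·172/10000⌋=435; principal=min(42180-435,25314)=25314; balance=25314-25314=0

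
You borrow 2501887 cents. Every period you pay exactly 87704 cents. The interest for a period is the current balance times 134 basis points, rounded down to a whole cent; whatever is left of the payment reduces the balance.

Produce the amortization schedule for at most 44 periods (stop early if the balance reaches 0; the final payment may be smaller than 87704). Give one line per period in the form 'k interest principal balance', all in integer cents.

1 33525 54179 2447708
2 32799 54905 2392803
3 32063 55641 2337162
4 31317 56387 2280775
5 30562 57142 2223633
6 29796 57908 2165725
7 29020 58684 2107041
8 28234 59470 2047571
9 27437 60267 1987304
10 26629 61075 1926229
11 25811 61893 1864336
12 24982 62722 1801614
13 24141 63563 1738051
14 23289 64415 1673636
15 22426 65278 1608358
16 21551 66153 1542205
17 20665 67039 1475166
18 19767 67937 1407229
19 18856 68848 1338381
20 17934 69770 1268611
21 16999 70705 1197906
22 16051 71653 1126253
23 15091 72613 1053640
24 14118 73586 980054
25 13132 74572 905482
26 12133 75571 829911
27 11120 76584 753327
28 10094 77610 675717
29 9054 78650 597067
30 8000 79704 517363
31 6932 80772 436591
32 5850 81854 354737
33 4753 82951 271786
34 3641 84063 187723
35 2515 85189 102534
36 1373 86331 16203
37 217 16203 0

1. interest=⌊2501887·134/10000⌋=33525; principal=87704-33525=54179; balance=2501887-54179=2447708
2. interest=⌊2447708·134/10000⌋=32799; principal=87704-32799=54905; balance=2447708-54905=2392803
3. interest=⌊2392803·134/10000⌋=32063; principal=87704-32063=55641; balance=2392803-55641=2337162
4. interest=⌊2337162·134/10000⌋=31317; principal=87704-31317=56387; balance=2337162-56387=2280775
5. interest=⌊2280775·134/10000⌋=30562; principal=87704-30562=57142; balance=2280775-57142=2223633
6. interest=⌊2223633·134/10000⌋=29796; principal=87704-29796=57908; balance=2223633-57908=2165725
7. interest=⌊2165725·134/10000⌋=29020; principal=87704-29020=58684; balance=2165725-58684=2107041
8. interest=⌊2107041·134/10000⌋=28234; principal=87704-28234=59470; balance=2107041-59470=2047571
9. interest=⌊2047571·134/10000⌋=27437; principal=87704-27437=60267; balance=2047571-60267=1987304
10. interest=⌊1987304·134/10000⌋=26629; principal=87704-26629=61075; balance=1987304-61075=1926229
11. interest=⌊1926229·134/10000⌋=25811; principal=87704-25811=61893; balance=1926229-61893=1864336
12. interest=⌊1864336·134/10000⌋=24982; principal=87704-24982=62722; balance=1864336-62722=1801614
13. interest=⌊1801614·134/10000⌋=24141; principal=87704-24141=63563; balance=1801614-63563=1738051
14. interest=⌊1738051·134/10000⌋=23289; principal=87704-23289=64415; balance=1738051-64415=1673636
15. interest=⌊1673636·134/10000⌋=22426; principal=87704-22426=65278; balance=1673636-65278=1608358
16. interest=⌊1608358·134/10000⌋=21551; principal=87704-21551=66153; balance=1608358-66153=1542205
17. interest=⌊1542205·134/10000⌋=20665; principal=87704-20665=67039; balance=1542205-67039=1475166
18. interest=⌊1475166·134/10000⌋=19767; principal=87704-19767=67937; balance=1475166-67937=1407229
19. interest=⌊1407229·134/10000⌋=18856; principal=87704-18856=68848; balance=1407229-68848=1338381
20. interest=⌊1338381·134/10000⌋=17934; principal=87704-17934=69770; balance=1338381-69770=1268611
21. interest=⌊1268611·134/10000⌋=16999; principal=87704-16999=70705; balance=1268611-70705=1197906
22. interest=⌊1197906·134/10000⌋=16051; principal=87704-16051=71653; balance=1197906-71653=1126253
23. interest=⌊1126253·134/10000⌋=15091; principal=87704-15091=72613; balance=1126253-72613=1053640
24. interest=⌊1053640·134/10000⌋=14118; principal=87704-14118=73586; balance=1053640-73586=980054
25. interest=⌊980054·134/10000⌋=13132; principal=87704-13132=74572; balance=980054-74572=905482
26. interest=⌊905482·134/10000⌋=12133; principal=87704-12133=75571; balance=905482-75571=829911
27. interest=⌊829911·134/10000⌋=11120; principal=87704-11120=76584; balance=829911-76584=753327
28. interest=⌊753327·134/10000⌋=10094; principal=87704-10094=77610; balance=753327-77610=675717
29. interest=⌊675717·134/10000⌋=9054; principal=87704-9054=78650; balance=675717-78650=597067
30. interest=⌊597067·134/10000⌋=8000; principal=87704-8000=79704; balance=597067-79704=517363
31. interest=⌊517363·134/10000⌋=6932; principal=87704-6932=80772; balance=517363-80772=436591
32. interest=⌊436591·134/10000⌋=5850; principal=87704-5850=81854; balance=436591-81854=354737
33. interest=⌊354737·134/10000⌋=4753; principal=87704-4753=82951; balance=354737-82951=271786
34. interest=⌊271786·134/10000⌋=3641; principal=87704-3641=84063; balance=271786-84063=187723
35. interest=⌊187723·134/10000⌋=2515; principal=87704-2515=85189; balance=187723-85189=102534
36. interest=⌊102534·134/10000⌋=1373; principal=87704-1373=86331; balance=102534-86331=16203
37. interest=⌊16203·134/10000⌋=217; principal=min(87704-217,16203)=16203; balance=16203-16203=0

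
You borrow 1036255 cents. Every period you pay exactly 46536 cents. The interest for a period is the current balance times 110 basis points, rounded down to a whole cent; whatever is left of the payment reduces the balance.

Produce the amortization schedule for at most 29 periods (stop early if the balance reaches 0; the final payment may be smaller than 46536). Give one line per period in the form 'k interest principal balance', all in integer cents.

1. interest=⌊1036255·110/10000⌋=11398; principal=46536-11398=35138; balance=1036255-35138=1001117
2. interest=⌊1001117·110/10000⌋=11012; principal=46536-11012=35524; balance=1001117-35524=965593
3. interest=⌊965593·110/10000⌋=10621; principal=46536-10621=35915; balance=965593-35915=929678
4. interest=⌊929678·110/10000⌋=10226; principal=46536-10226=36310; balance=929678-36310=893368
5. interest=⌊893368·110/10000⌋=9827; principal=46536-9827=36709; balance=893368-36709=856659
6. interest=⌊856659·110/10000⌋=9423; principal=46536-9423=37113; balance=856659-37113=819546
7. interest=⌊819546·110/10000⌋=9015; principal=46536-9015=37521; balance=819546-37521=782025
8. interest=⌊782025·110/10000⌋=8602; principal=46536-8602=37934; balance=782025-37934=744091
9. interest=⌊744091·110/10000⌋=8185; principal=46536-8185=38351; balance=744091-38351=705740
10. interest=⌊705740·110/10000⌋=7763; principal=46536-7763=38773; balance=705740-38773=666967
11. interest=⌊666967·110/10000⌋=7336; principal=46536-7336=39200; balance=666967-39200=627767
12. interest=⌊627767·110/10000⌋=6905; principal=46536-6905=39631; balance=627767-39631=588136
13. interest=⌊588136·110/10000⌋=6469; principal=46536-6469=40067; balance=588136-40067=548069
14. interest=⌊548069·110/10000⌋=6028; principal=46536-6028=40508; balance=548069-40508=507561
15. interest=⌊507561·110/10000⌋=5583; principal=46536-5583=40953; balance=507561-40953=466608
16. interest=⌊466608·110/10000⌋=5132; principal=46536-5132=41404; balance=466608-41404=425204
17. interest=⌊425204·110/10000⌋=4677; principal=46536-4677=41859; balance=425204-41859=383345
18. interest=⌊383345·110/10000⌋=4216; principal=46536-4216=42320; balance=383345-42320=341025
19. interest=⌊341025·110/10000⌋=3751; principal=46536-3751=42785; balance=341025-42785=298240
20. interest=⌊298240·110/10000⌋=3280; principal=46536-3280=43256; balance=298240-43256=254984
21. interest=⌊254984·110/10000⌋=2804; principal=46536-2804=43732; balance=254984-43732=211252
22. interest=⌊211252·110/10000⌋=2323; principal=46536-2323=44213; balance=211252-44213=167039
23. interest=⌊167039·110/10000⌋=1837; principal=46536-1837=44699; balance=167039-44699=122340
24. interest=⌊122340·110/10000⌋=1345; principal=46536-1345=45191; balance=122340-45191=77149
25. interest=⌊77149·110/10000⌋=848; principal=46536-848=45688; balance=77149-45688=31461
26. interest=⌊31461·110/10000⌋=346; principal=min(46536-346,31461)=31461; balance=31461-31461=0

1 11398 35138 1001117
2 11012 35524 965593
3 10621 35915 929678
4 10226 36310 893368
5 9827 36709 856659
6 9423 37113 819546
7 9015 37521 782025
8 8602 37934 744091
9 8185 38351 705740
10 7763 38773 666967
11 7336 39200 627767
12 6905 39631 588136
13 6469 40067 548069
14 6028 40508 507561
15 5583 40953 466608
16 5132 41404 425204
17 4677 41859 383345
18 4216 42320 341025
19 3751 42785 298240
20 3280 43256 254984
21 2804 43732 211252
22 2323 44213 167039
23 1837 44699 122340
24 1345 45191 77149
25 848 45688 31461
26 346 31461 0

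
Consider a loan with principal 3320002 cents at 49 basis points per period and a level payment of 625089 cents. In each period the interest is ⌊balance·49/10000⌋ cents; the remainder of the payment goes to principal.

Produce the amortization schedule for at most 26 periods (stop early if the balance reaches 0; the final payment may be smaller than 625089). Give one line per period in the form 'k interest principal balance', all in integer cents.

1. interest=⌊3320002·49/10000⌋=16268; principal=625089-16268=608821; balance=3320002-608821=2711181
2. interest=⌊2711181·49/10000⌋=13284; principal=625089-13284=611805; balance=2711181-611805=2099376
3. interest=⌊2099376·49/10000⌋=10286; principal=625089-10286=614803; balance=2099376-614803=1484573
4. interest=⌊1484573·49/10000⌋=7274; principal=625089-7274=617815; balance=1484573-617815=866758
5. interest=⌊866758·49/10000⌋=4247; principal=625089-4247=620842; balance=866758-620842=245916
6. interest=⌊245916·49/10000⌋=1204; principal=min(625089-1204,245916)=245916; balance=245916-245916=0

1 16268 608821 2711181
2 13284 611805 2099376
3 10286 614803 1484573
4 7274 617815 866758
5 4247 620842 245916
6 1204 245916 0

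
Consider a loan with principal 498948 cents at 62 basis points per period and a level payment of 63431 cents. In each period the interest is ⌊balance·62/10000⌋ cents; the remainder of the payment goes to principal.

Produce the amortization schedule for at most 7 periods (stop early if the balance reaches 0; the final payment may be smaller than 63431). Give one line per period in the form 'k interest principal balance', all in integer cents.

1 3093 60338 438610
2 2719 60712 377898
3 2342 61089 316809
4 1964 61467 255342
5 1583 61848 193494
6 1199 62232 131262
7 813 62618 68644

1. interest=⌊498948·62/10000⌋=3093; principal=63431-3093=60338; balance=498948-60338=438610
2. interest=⌊438610·62/10000⌋=2719; principal=63431-2719=60712; balance=438610-60712=377898
3. interest=⌊377898·62/10000⌋=2342; principal=63431-2342=61089; balance=377898-61089=316809
4. interest=⌊316809·62/10000⌋=1964; principal=63431-1964=61467; balance=316809-61467=255342
5. interest=⌊255342·62/10000⌋=1583; principal=63431-1583=61848; balance=255342-61848=193494
6. interest=⌊193494·62/10000⌋=1199; principal=63431-1199=62232; balance=193494-62232=131262
7. interest=⌊131262·62/10000⌋=813; principal=63431-813=62618; balance=131262-62618=68644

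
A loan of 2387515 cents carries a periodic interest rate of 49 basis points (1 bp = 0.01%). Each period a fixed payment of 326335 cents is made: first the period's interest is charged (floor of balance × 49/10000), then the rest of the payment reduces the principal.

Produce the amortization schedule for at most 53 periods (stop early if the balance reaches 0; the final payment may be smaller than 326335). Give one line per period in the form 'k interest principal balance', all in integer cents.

1. interest=⌊2387515·49/10000⌋=11698; principal=326335-11698=314637; balance=2387515-314637=2072878
2. interest=⌊2072878·49/10000⌋=10157; principal=326335-10157=316178; balance=2072878-316178=1756700
3. interest=⌊1756700·49/10000⌋=8607; principal=326335-8607=317728; balance=1756700-317728=1438972
4. interest=⌊1438972·49/10000⌋=7050; principal=326335-7050=319285; balance=1438972-319285=1119687
5. interest=⌊1119687·49/10000⌋=5486; principal=326335-5486=320849; balance=1119687-320849=798838
6. interest=⌊798838·49/10000⌋=3914; principal=326335-3914=322421; balance=798838-322421=476417
7. interest=⌊476417·49/10000⌋=2334; principal=326335-2334=324001; balance=476417-324001=152416
8. interest=⌊152416·49/10000⌋=746; principal=min(326335-746,152416)=152416; balance=152416-152416=0

1 11698 314637 2072878
2 10157 316178 1756700
3 8607 317728 1438972
4 7050 319285 1119687
5 5486 320849 798838
6 3914 322421 476417
7 2334 324001 152416
8 746 152416 0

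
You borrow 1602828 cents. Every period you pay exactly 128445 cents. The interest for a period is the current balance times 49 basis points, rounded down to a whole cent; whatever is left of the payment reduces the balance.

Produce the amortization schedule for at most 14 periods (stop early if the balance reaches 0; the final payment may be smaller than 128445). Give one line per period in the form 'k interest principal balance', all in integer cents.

1 7853 120592 1482236
2 7262 121183 1361053
3 6669 121776 1239277
4 6072 122373 1116904
5 5472 122973 993931
6 4870 123575 870356
7 4264 124181 746175
8 3656 124789 621386
9 3044 125401 495985
10 2430 126015 369970
11 1812 126633 243337
12 1192 127253 116084
13 568 116084 0

1. interest=⌊1602828·49/10000⌋=7853; principal=128445-7853=120592; balance=1602828-120592=1482236
2. interest=⌊1482236·49/10000⌋=7262; principal=128445-7262=121183; balance=1482236-121183=1361053
3. interest=⌊1361053·49/10000⌋=6669; principal=128445-6669=121776; balance=1361053-121776=1239277
4. interest=⌊1239277·49/10000⌋=6072; principal=128445-6072=122373; balance=1239277-122373=1116904
5. interest=⌊1116904·49/10000⌋=5472; principal=128445-5472=122973; balance=1116904-122973=993931
6. interest=⌊993931·49/10000⌋=4870; principal=128445-4870=123575; balance=993931-123575=870356
7. interest=⌊870356·49/10000⌋=4264; principal=128445-4264=124181; balance=870356-124181=746175
8. interest=⌊746175·49/10000⌋=3656; principal=128445-3656=124789; balance=746175-124789=621386
9. interest=⌊621386·49/10000⌋=3044; principal=128445-3044=125401; balance=621386-125401=495985
10. interest=⌊495985·49/10000⌋=2430; principal=128445-2430=126015; balance=495985-126015=369970
11. interest=⌊369970·49/10000⌋=1812; principal=128445-1812=126633; balance=369970-126633=243337
12. interest=⌊243337·49/10000⌋=1192; principal=128445-1192=127253; balance=243337-127253=116084
13. interest=⌊116084·49/10000⌋=568; principal=min(128445-568,116084)=116084; balance=116084-116084=0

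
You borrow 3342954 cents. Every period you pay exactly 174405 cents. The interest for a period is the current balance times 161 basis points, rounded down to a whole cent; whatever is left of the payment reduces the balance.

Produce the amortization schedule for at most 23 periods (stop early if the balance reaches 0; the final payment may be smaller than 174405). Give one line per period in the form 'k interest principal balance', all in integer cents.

1. interest=⌊3342954·161/10000⌋=53821; principal=174405-53821=120584; balance=3342954-120584=3222370
2. interest=⌊3222370·161/10000⌋=51880; principal=174405-51880=122525; balance=3222370-122525=3099845
3. interest=⌊3099845·161/10000⌋=49907; principal=174405-49907=124498; balance=3099845-124498=2975347
4. interest=⌊2975347·161/10000⌋=47903; principal=174405-47903=126502; balance=2975347-126502=2848845
5. interest=⌊2848845·161/10000⌋=45866; principal=174405-45866=128539; balance=2848845-128539=2720306
6. interest=⌊2720306·161/10000⌋=43796; principal=174405-43796=130609; balance=2720306-130609=2589697
7. interest=⌊2589697·161/10000⌋=41694; principal=174405-41694=132711; balance=2589697-132711=2456986
8. interest=⌊2456986·161/10000⌋=39557; principal=174405-39557=134848; balance=2456986-134848=2322138
9. interest=⌊2322138·161/10000⌋=37386; principal=174405-37386=137019; balance=2322138-137019=2185119
10. interest=⌊2185119·161/10000⌋=35180; principal=174405-35180=139225; balance=2185119-139225=2045894
11. interest=⌊2045894·161/10000⌋=32938; principal=174405-32938=141467; balance=2045894-141467=1904427
12. interest=⌊1904427·161/10000⌋=30661; principal=174405-30661=143744; balance=1904427-143744=1760683
13. interest=⌊1760683·161/10000⌋=28346; principal=174405-28346=146059; balance=1760683-146059=1614624
14. interest=⌊1614624·161/10000⌋=25995; principal=174405-25995=148410; balance=1614624-148410=1466214
15. interest=⌊1466214·161/10000⌋=23606; principal=174405-23606=150799; balance=1466214-150799=1315415
16. interest=⌊1315415·161/10000⌋=21178; principal=174405-21178=153227; balance=1315415-153227=1162188
17. interest=⌊1162188·161/10000⌋=18711; principal=174405-18711=155694; balance=1162188-155694=1006494
18. interest=⌊1006494·161/10000⌋=16204; principal=174405-16204=158201; balance=1006494-158201=848293
19. interest=⌊848293·161/10000⌋=13657; principal=174405-13657=160748; balance=848293-160748=687545
20. interest=⌊687545·161/10000⌋=11069; principal=174405-11069=163336; balance=687545-163336=524209
21. interest=⌊524209·161/10000⌋=8439; principal=174405-8439=165966; balance=524209-165966=358243
22. interest=⌊358243·161/10000⌋=5767; principal=174405-5767=168638; balance=358243-168638=189605
23. interest=⌊189605·161/10000⌋=3052; principal=174405-3052=171353; balance=189605-171353=18252

1 53821 120584 3222370
2 51880 122525 3099845
3 49907 124498 2975347
4 47903 126502 2848845
5 45866 128539 2720306
6 43796 130609 2589697
7 41694 132711 2456986
8 39557 134848 2322138
9 37386 137019 2185119
10 35180 139225 2045894
11 32938 141467 1904427
12 30661 143744 1760683
13 28346 146059 1614624
14 25995 148410 1466214
15 23606 150799 1315415
16 21178 153227 1162188
17 18711 155694 1006494
18 16204 158201 848293
19 13657 160748 687545
20 11069 163336 524209
21 8439 165966 358243
22 5767 168638 189605
23 3052 171353 18252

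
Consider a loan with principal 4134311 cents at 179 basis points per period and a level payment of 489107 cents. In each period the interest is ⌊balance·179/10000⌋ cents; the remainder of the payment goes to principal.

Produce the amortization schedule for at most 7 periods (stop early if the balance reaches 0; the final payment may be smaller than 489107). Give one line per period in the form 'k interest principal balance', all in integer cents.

1 74004 415103 3719208
2 66573 422534 3296674
3 59010 430097 2866577
4 51311 437796 2428781
5 43475 445632 1983149
6 35498 453609 1529540
7 27378 461729 1067811

1. interest=⌊4134311·179/10000⌋=74004; principal=489107-74004=415103; balance=4134311-415103=3719208
2. interest=⌊3719208·179/10000⌋=66573; principal=489107-66573=422534; balance=3719208-422534=3296674
3. interest=⌊3296674·179/10000⌋=59010; principal=489107-59010=430097; balance=3296674-430097=2866577
4. interest=⌊2866577·179/10000⌋=51311; principal=489107-51311=437796; balance=2866577-437796=2428781
5. interest=⌊2428781·179/10000⌋=43475; principal=489107-43475=445632; balance=2428781-445632=1983149
6. interest=⌊1983149·179/10000⌋=35498; principal=489107-35498=453609; balance=1983149-453609=1529540
7. interest=⌊1529540·179/10000⌋=27378; principal=489107-27378=461729; balance=1529540-461729=1067811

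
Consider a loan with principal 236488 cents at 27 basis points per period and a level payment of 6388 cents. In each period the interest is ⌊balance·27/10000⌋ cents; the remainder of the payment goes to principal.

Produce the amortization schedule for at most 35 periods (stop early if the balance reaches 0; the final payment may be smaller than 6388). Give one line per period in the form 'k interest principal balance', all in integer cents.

1. interest=⌊236488·27/10000⌋=638; principal=6388-638=5750; balance=236488-5750=230738
2. interest=⌊230738·27/10000⌋=622; principal=6388-622=5766; balance=230738-5766=224972
3. interest=⌊224972·27/10000⌋=607; principal=6388-607=5781; balance=224972-5781=219191
4. interest=⌊219191·27/10000⌋=591; principal=6388-591=5797; balance=219191-5797=213394
5. interest=⌊213394·27/10000⌋=576; principal=6388-576=5812; balance=213394-5812=207582
6. interest=⌊207582·27/10000⌋=560; principal=6388-560=5828; balance=207582-5828=201754
7. interest=⌊201754·27/10000⌋=544; principal=6388-544=5844; balance=201754-5844=195910
8. interest=⌊195910·27/10000⌋=528; principal=6388-528=5860; balance=195910-5860=190050
9. interest=⌊190050·27/10000⌋=513; principal=6388-513=5875; balance=190050-5875=184175
10. interest=⌊184175·27/10000⌋=497; principal=6388-497=5891; balance=184175-5891=178284
11. interest=⌊178284·27/10000⌋=481; principal=6388-481=5907; balance=178284-5907=172377
12. interest=⌊172377·27/10000⌋=465; principal=6388-465=5923; balance=172377-5923=166454
13. interest=⌊166454·27/10000⌋=449; principal=6388-449=5939; balance=166454-5939=160515
14. interest=⌊160515·27/10000⌋=433; principal=6388-433=5955; balance=160515-5955=154560
15. interest=⌊154560·27/10000⌋=417; principal=6388-417=5971; balance=154560-5971=148589
16. interest=⌊148589·27/10000⌋=401; principal=6388-401=5987; balance=148589-5987=142602
17. interest=⌊142602·27/10000⌋=385; principal=6388-385=6003; balance=142602-6003=136599
18. interest=⌊136599·27/10000⌋=368; principal=6388-368=6020; balance=136599-6020=130579
19. interest=⌊130579·27/10000⌋=352; principal=6388-352=6036; balance=130579-6036=124543
20. interest=⌊124543·27/10000⌋=336; principal=6388-336=6052; balance=124543-6052=118491
21. interest=⌊118491·27/10000⌋=319; principal=6388-319=6069; balance=118491-6069=112422
22. interest=⌊112422·27/10000⌋=303; principal=6388-303=6085; balance=112422-6085=106337
23. interest=⌊106337·27/10000⌋=287; principal=6388-287=6101; balance=106337-6101=100236
24. interest=⌊100236·27/10000⌋=270; principal=6388-270=6118; balance=100236-6118=94118
25. interest=⌊94118·27/10000⌋=254; principal=6388-254=6134; balance=94118-6134=87984
26. interest=⌊87984·27/10000⌋=237; principal=6388-237=6151; balance=87984-6151=81833
27. interest=⌊81833·27/10000⌋=220; principal=6388-220=6168; balance=81833-6168=75665
28. interest=⌊75665·27/10000⌋=204; principal=6388-204=6184; balance=75665-6184=69481
29. interest=⌊69481·27/10000⌋=187; principal=6388-187=6201; balance=69481-6201=63280
30. interest=⌊63280·27/10000⌋=170; principal=6388-170=6218; balance=63280-6218=57062
31. interest=⌊57062·27/10000⌋=154; principal=6388-154=6234; balance=57062-6234=50828
32. interest=⌊50828·27/10000⌋=137; principal=6388-137=6251; balance=50828-6251=44577
33. interest=⌊44577·27/10000⌋=120; principal=6388-120=6268; balance=44577-6268=38309
34. interest=⌊38309·27/10000⌋=103; principal=6388-103=6285; balance=38309-6285=32024
35. interest=⌊32024·27/10000⌋=86; principal=6388-86=6302; balance=32024-6302=25722

1 638 5750 230738
2 622 5766 224972
3 607 5781 219191
4 591 5797 213394
5 576 5812 207582
6 560 5828 201754
7 544 5844 195910
8 528 5860 190050
9 513 5875 184175
10 497 5891 178284
11 481 5907 172377
12 465 5923 166454
13 449 5939 160515
14 433 5955 154560
15 417 5971 148589
16 401 5987 142602
17 385 6003 136599
18 368 6020 130579
19 352 6036 124543
20 336 6052 118491
21 319 6069 112422
22 303 6085 106337
23 287 6101 100236
24 270 6118 94118
25 254 6134 87984
26 237 6151 81833
27 220 6168 75665
28 204 6184 69481
29 187 6201 63280
30 170 6218 57062
31 154 6234 50828
32 137 6251 44577
33 120 6268 38309
34 103 6285 32024
35 86 6302 25722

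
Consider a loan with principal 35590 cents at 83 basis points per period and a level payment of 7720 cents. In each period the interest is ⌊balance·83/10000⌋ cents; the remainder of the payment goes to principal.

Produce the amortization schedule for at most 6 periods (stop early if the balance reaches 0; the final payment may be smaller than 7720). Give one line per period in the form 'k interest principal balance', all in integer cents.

1. interest=⌊35590·83/10000⌋=295; principal=7720-295=7425; balance=35590-7425=28165
2. interest=⌊28165·83/10000⌋=233; principal=7720-233=7487; balance=28165-7487=20678
3. interest=⌊20678·83/10000⌋=171; principal=7720-171=7549; balance=20678-7549=13129
4. interest=⌊13129·83/10000⌋=108; principal=7720-108=7612; balance=13129-7612=5517
5. interest=⌊5517·83/10000⌋=45; principal=min(7720-45,5517)=5517; balance=5517-5517=0

1 295 7425 28165
2 233 7487 20678
3 171 7549 13129
4 108 7612 5517
5 45 5517 0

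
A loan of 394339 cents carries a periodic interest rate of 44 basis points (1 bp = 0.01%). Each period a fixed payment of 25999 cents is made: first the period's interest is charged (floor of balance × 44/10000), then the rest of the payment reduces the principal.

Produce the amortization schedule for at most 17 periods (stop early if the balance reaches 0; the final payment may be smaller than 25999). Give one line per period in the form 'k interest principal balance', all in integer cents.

1 1735 24264 370075
2 1628 24371 345704
3 1521 24478 321226
4 1413 24586 296640
5 1305 24694 271946
6 1196 24803 247143
7 1087 24912 222231
8 977 25022 197209
9 867 25132 172077
10 757 25242 146835
11 646 25353 121482
12 534 25465 96017
13 422 25577 70440
14 309 25690 44750
15 196 25803 18947
16 83 18947 0

1. interest=⌊394339·44/10000⌋=1735; principal=25999-1735=24264; balance=394339-24264=370075
2. interest=⌊370075·44/10000⌋=1628; principal=25999-1628=24371; balance=370075-24371=345704
3. interest=⌊345704·44/10000⌋=1521; principal=25999-1521=24478; balance=345704-24478=321226
4. interest=⌊321226·44/10000⌋=1413; principal=25999-1413=24586; balance=321226-24586=296640
5. interest=⌊296640·44/10000⌋=1305; principal=25999-1305=24694; balance=296640-24694=271946
6. interest=⌊271946·44/10000⌋=1196; principal=25999-1196=24803; balance=271946-24803=247143
7. interest=⌊247143·44/10000⌋=1087; principal=25999-1087=24912; balance=247143-24912=222231
8. interest=⌊222231·44/10000⌋=977; principal=25999-977=25022; balance=222231-25022=197209
9. interest=⌊197209·44/10000⌋=867; principal=25999-867=25132; balance=197209-25132=172077
10. interest=⌊172077·44/10000⌋=757; principal=25999-757=25242; balance=172077-25242=146835
11. interest=⌊146835·44/10000⌋=646; principal=25999-646=25353; balance=146835-25353=121482
12. interest=⌊121482·44/10000⌋=534; principal=25999-534=25465; balance=121482-25465=96017
13. interest=⌊96017·44/10000⌋=422; principal=25999-422=25577; balance=96017-25577=70440
14. interest=⌊70440·44/10000⌋=309; principal=25999-309=25690; balance=70440-25690=44750
15. interest=⌊44750·44/10000⌋=196; principal=25999-196=25803; balance=44750-25803=18947
16. interest=⌊18947·44/10000⌋=83; principal=min(25999-83,18947)=18947; balance=18947-18947=0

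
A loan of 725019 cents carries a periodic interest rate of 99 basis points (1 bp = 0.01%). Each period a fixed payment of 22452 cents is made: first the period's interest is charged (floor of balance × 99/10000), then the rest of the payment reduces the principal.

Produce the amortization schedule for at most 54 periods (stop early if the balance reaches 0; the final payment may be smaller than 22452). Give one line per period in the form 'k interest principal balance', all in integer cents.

1 7177 15275 709744
2 7026 15426 694318
3 6873 15579 678739
4 6719 15733 663006
5 6563 15889 647117
6 6406 16046 631071
7 6247 16205 614866
8 6087 16365 598501
9 5925 16527 581974
10 5761 16691 565283
11 5596 16856 548427
12 5429 17023 531404
13 5260 17192 514212
14 5090 17362 496850
15 4918 17534 479316
16 4745 17707 461609
17 4569 17883 443726
18 4392 18060 425666
19 4214 18238 407428
20 4033 18419 389009
21 3851 18601 370408
22 3667 18785 351623
23 3481 18971 332652
24 3293 19159 313493
25 3103 19349 294144
26 2912 19540 274604
27 2718 19734 254870
28 2523 19929 234941
29 2325 20127 214814
30 2126 20326 194488
31 1925 20527 173961
32 1722 20730 153231
33 1516 20936 132295
34 1309 21143 111152
35 1100 21352 89800
36 889 21563 68237
37 675 21777 46460
38 459 21993 24467
39 242 22210 2257
40 22 2257 0

1. interest=⌊725019·99/10000⌋=7177; principal=22452-7177=15275; balance=725019-15275=709744
2. interest=⌊709744·99/10000⌋=7026; principal=22452-7026=15426; balance=709744-15426=694318
3. interest=⌊694318·99/10000⌋=6873; principal=22452-6873=15579; balance=694318-15579=678739
4. interest=⌊678739·99/10000⌋=6719; principal=22452-6719=15733; balance=678739-15733=663006
5. interest=⌊663006·99/10000⌋=6563; principal=22452-6563=15889; balance=663006-15889=647117
6. interest=⌊647117·99/10000⌋=6406; principal=22452-6406=16046; balance=647117-16046=631071
7. interest=⌊631071·99/10000⌋=6247; principal=22452-6247=16205; balance=631071-16205=614866
8. interest=⌊614866·99/10000⌋=6087; principal=22452-6087=16365; balance=614866-16365=598501
9. interest=⌊598501·99/10000⌋=5925; principal=22452-5925=16527; balance=598501-16527=581974
10. interest=⌊581974·99/10000⌋=5761; principal=22452-5761=16691; balance=581974-16691=565283
11. interest=⌊565283·99/10000⌋=5596; principal=22452-5596=16856; balance=565283-16856=548427
12. interest=⌊548427·99/10000⌋=5429; principal=22452-5429=17023; balance=548427-17023=531404
13. interest=⌊531404·99/10000⌋=5260; principal=22452-5260=17192; balance=531404-17192=514212
14. interest=⌊514212·99/10000⌋=5090; principal=22452-5090=17362; balance=514212-17362=496850
15. interest=⌊496850·99/10000⌋=4918; principal=22452-4918=17534; balance=496850-17534=479316
16. interest=⌊479316·99/10000⌋=4745; principal=22452-4745=17707; balance=479316-17707=461609
17. interest=⌊461609·99/10000⌋=4569; principal=22452-4569=17883; balance=461609-17883=443726
18. interest=⌊443726·99/10000⌋=4392; principal=22452-4392=18060; balance=443726-18060=425666
19. interest=⌊425666·99/10000⌋=4214; principal=22452-4214=18238; balance=425666-18238=407428
20. interest=⌊407428·99/10000⌋=4033; principal=22452-4033=18419; balance=407428-18419=389009
21. interest=⌊389009·99/10000⌋=3851; principal=22452-3851=18601; balance=389009-18601=370408
22. interest=⌊370408·99/10000⌋=3667; principal=22452-3667=18785; balance=370408-18785=351623
23. interest=⌊351623·99/10000⌋=3481; principal=22452-3481=18971; balance=351623-18971=332652
24. interest=⌊332652·99/10000⌋=3293; principal=22452-3293=19159; balance=332652-19159=313493
25. interest=⌊313493·99/10000⌋=3103; principal=22452-3103=19349; balance=313493-19349=294144
26. interest=⌊294144·99/10000⌋=2912; principal=22452-2912=19540; balance=294144-19540=274604
27. interest=⌊274604·99/10000⌋=2718; principal=22452-2718=19734; balance=274604-19734=254870
28. interest=⌊254870·99/10000⌋=2523; principal=22452-2523=19929; balance=254870-19929=234941
29. interest=⌊234941·99/10000⌋=2325; principal=22452-2325=20127; balance=234941-20127=214814
30. interest=⌊214814·99/10000⌋=2126; principal=22452-2126=20326; balance=214814-20326=194488
31. interest=⌊194488·99/10000⌋=1925; principal=22452-1925=20527; balance=194488-20527=173961
32. interest=⌊173961·99/10000⌋=1722; principal=22452-1722=20730; balance=173961-20730=153231
33. interest=⌊153231·99/10000⌋=1516; principal=22452-1516=20936; balance=153231-20936=132295
34. interest=⌊132295·99/10000⌋=1309; principal=22452-1309=21143; balance=132295-21143=111152
35. interest=⌊111152·99/10000⌋=1100; principal=22452-1100=21352; balance=111152-21352=89800
36. interest=⌊89800·99/10000⌋=889; principal=22452-889=21563; balance=89800-21563=68237
37. interest=⌊68237·99/10000⌋=675; principal=22452-675=21777; balance=68237-21777=46460
38. interest=⌊46460·99/10000⌋=459; principal=22452-459=21993; balance=46460-21993=24467
39. interest=⌊24467·99/10000⌋=242; principal=22452-242=22210; balance=24467-22210=2257
40. interest=⌊2257·99/10000⌋=22; principal=min(22452-22,2257)=2257; balance=2257-2257=0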